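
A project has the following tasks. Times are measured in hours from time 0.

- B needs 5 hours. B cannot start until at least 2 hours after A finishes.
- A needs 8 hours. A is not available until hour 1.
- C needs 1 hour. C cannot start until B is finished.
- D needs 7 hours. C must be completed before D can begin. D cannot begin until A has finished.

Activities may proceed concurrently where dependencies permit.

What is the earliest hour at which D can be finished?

A waits on its own release at hour 1, so it starts at hour 1 and finishes at 1 + 8 = hour 9.
After A (finishes hour 9, plus 2-hour gap → hour 11), B can start at hour 11 and finishes at hour 16.
C waits on B (finishes hour 16), so it starts at hour 16 and finishes at 16 + 1 = hour 17.
For D: C (finishes hour 17); A (finishes hour 9). Taking the maximum gives a start of hour 17, and it finishes at 17 + 7 = hour 24.

24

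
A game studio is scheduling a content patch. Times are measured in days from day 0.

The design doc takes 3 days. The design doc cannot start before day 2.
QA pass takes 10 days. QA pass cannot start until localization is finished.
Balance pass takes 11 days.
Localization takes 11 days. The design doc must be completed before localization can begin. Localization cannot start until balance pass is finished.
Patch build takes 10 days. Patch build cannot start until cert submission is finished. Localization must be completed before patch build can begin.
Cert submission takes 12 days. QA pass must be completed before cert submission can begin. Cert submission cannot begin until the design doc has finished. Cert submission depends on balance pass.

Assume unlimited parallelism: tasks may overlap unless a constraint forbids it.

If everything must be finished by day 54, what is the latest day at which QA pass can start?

22

Patch build has no dependents, so it just needs to finish by day 54. Starting by 54 − 10 = day 44 achieves that.
Cert submission feeds into patch build (must start by day 44); so cert submission must finish by day 44 and therefore start by day 32.
QA pass feeds into cert submission (must start by day 32); so QA pass must finish by day 32 and therefore start by day 22.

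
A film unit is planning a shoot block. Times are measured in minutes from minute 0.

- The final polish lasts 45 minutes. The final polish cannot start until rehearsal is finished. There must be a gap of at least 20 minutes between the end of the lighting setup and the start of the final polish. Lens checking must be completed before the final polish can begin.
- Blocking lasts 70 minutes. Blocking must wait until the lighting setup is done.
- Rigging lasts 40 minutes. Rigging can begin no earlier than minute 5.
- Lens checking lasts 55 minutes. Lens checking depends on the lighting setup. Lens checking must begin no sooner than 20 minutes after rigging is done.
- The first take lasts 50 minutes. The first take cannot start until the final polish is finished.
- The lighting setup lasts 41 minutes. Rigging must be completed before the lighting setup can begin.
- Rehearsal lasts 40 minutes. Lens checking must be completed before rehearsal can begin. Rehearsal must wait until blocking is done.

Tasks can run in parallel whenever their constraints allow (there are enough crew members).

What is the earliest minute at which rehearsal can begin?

After its own release at minute 5, rigging can start at minute 5 and finishes at minute 45.
The lighting setup waits on rigging (finishes minute 45), so it starts at minute 45 and finishes at 45 + 41 = minute 86.
Blocking waits on the lighting setup (finishes minute 86), so it starts at minute 86 and finishes at 86 + 70 = minute 156.
Lens checking needs all of the lighting setup (finishes minute 86); rigging (finishes minute 45, plus 20-minute gap → minute 65). That puts its earliest start at minute 86; it finishes at 86 + 55 = minute 141.
Rehearsal waits on lens checking (finishes minute 141); blocking (finishes minute 156). The latest of these is minute 156, which is the earliest rehearsal can start.

156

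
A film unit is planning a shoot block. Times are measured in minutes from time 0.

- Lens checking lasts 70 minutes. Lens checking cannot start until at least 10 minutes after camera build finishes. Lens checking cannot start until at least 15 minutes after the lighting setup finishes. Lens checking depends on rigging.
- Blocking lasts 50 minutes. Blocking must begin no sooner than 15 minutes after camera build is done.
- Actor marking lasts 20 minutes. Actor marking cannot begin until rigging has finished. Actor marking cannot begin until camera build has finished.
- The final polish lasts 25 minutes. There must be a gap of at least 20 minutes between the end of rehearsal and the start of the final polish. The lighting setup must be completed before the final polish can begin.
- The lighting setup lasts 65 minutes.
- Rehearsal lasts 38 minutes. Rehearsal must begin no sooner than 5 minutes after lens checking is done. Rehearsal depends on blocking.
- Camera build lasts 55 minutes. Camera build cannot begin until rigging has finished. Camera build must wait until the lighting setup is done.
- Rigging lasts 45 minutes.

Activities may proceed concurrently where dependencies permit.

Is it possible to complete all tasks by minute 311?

Yes

The lighting setup can start immediately at minute 0; it finishes at minute 65.
Rigging can start immediately at minute 0; it finishes at minute 45.
Camera build has to wait for rigging (finishes minute 45); the lighting setup (finishes minute 65). The latest of these is minute 65, so camera build runs minute 65 to 65 + 55 = minute 120.
For actor marking: rigging (finishes minute 45); camera build (finishes minute 120). Taking the maximum gives a start of minute 120, and it finishes at 120 + 20 = minute 140.
Blocking waits on camera build (finishes minute 120, plus 15-minute gap → minute 135), so it starts at minute 135 and finishes at 135 + 50 = minute 185.
Lens checking needs all of camera build (finishes minute 120, plus 10-minute gap → minute 130); the lighting setup (finishes minute 65, plus 15-minute gap → minute 80); rigging (finishes minute 45). That puts its earliest start at minute 130; it finishes at 130 + 70 = minute 200.
Rehearsal cannot start until lens checking (finishes minute 200, plus 5-minute gap → minute 205); blocking (finishes minute 185). The controlling bound is minute 205, so rehearsal finishes at 205 + 38 = minute 243.
The final polish has to wait for rehearsal (finishes minute 243, plus 20-minute gap → minute 263); the lighting setup (finishes minute 65). The latest of these is minute 263, so the final polish runs minute 263 to 263 + 25 = minute 288.
Every task is finished by minute 288, which is no later than the deadline of 311, so the schedule is feasible.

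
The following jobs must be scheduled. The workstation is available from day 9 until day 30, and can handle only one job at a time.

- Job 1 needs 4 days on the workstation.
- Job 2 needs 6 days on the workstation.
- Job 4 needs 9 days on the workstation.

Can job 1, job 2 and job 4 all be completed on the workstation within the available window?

The workstation window is 30 − 9 = 21 days.
Running back to back, the jobs need 4 + 6 + 9 = 19 days on the workstation.
Since 19 ≤ 21, they fit within the window.

Yes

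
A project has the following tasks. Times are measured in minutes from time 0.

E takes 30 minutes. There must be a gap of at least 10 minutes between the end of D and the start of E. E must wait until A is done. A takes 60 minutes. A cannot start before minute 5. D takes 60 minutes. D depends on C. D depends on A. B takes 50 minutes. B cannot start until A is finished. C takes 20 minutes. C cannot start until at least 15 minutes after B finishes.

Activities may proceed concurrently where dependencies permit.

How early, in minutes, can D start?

150

A cannot begin until its own release at minute 5. It runs from minute 5 to 5 + 60 = minute 65.
B waits on A (finishes minute 65), so it starts at minute 65 and finishes at 65 + 50 = minute 115.
C waits on B (finishes minute 115, plus 15-minute gap → minute 130), so it starts at minute 130 and finishes at 130 + 20 = minute 150.
D waits on C (finishes minute 150); A (finishes minute 65). The latest of these is minute 150, which is the earliest D can start.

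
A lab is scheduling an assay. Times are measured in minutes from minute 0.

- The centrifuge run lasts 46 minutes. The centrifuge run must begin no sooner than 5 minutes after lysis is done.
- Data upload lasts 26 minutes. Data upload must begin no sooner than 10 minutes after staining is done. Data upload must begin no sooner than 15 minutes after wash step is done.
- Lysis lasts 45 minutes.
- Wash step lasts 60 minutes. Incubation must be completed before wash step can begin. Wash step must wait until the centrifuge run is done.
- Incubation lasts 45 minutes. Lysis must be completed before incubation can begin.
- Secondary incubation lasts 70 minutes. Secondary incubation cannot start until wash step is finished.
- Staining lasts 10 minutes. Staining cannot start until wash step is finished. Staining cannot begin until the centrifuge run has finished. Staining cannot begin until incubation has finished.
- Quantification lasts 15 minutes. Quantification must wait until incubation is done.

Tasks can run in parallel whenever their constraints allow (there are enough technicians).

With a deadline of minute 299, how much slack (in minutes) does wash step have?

Lysis can start immediately at minute 0; it finishes at minute 45.
After lysis (finishes minute 45, plus 5-minute gap → minute 50), the centrifuge run can start at minute 50 and finishes at minute 96.
Incubation cannot begin until lysis (finishes minute 45). It runs from minute 45 to 45 + 45 = minute 90.
Wash step cannot start until incubation (finishes minute 90); the centrifuge run (finishes minute 96). The controlling bound is minute 96, so wash step finishes at 96 + 60 = minute 156.

Working backward from the deadline:
Data upload must finish by minute 299; it takes 26 minutes, so it must start by 299 − 26 = minute 273.
Staining has to be done before data upload (must start by minute 273, minus 10-minute gap → minute 263). That means finishing by minute 263, i.e. starting by 263 − 10 = minute 253.
To finish by minute 299, secondary incubation (duration 70) must start no later than minute 229.
Wash step has several dependents: staining (must start by minute 253); secondary incubation (must start by minute 229); data upload (must start by minute 273, minus 15-minute gap → minute 258). The earliest of those limits is minute 229, so wash step must start by 229 − 60 = minute 169.
So wash step can start as early as minute 96 and as late as minute 169, giving 169 − 96 = 73 minutes of slack.

73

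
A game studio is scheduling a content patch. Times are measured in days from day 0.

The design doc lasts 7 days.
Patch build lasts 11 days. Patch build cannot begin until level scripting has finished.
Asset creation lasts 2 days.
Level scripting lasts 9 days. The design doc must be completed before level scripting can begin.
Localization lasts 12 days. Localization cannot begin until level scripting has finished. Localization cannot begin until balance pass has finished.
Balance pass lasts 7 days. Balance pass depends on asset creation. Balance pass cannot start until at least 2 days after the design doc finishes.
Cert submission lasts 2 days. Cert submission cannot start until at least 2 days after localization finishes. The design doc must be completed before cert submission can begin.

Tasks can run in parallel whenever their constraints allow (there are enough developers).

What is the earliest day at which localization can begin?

Asset creation has no prerequisites, so it starts at day 0 and finishes at day 2.
The design doc can start immediately at day 0; it finishes at day 7.
Balance pass needs all of asset creation (finishes day 2); the design doc (finishes day 7, plus 2-day gap → day 9). That puts its earliest start at day 9; it finishes at 9 + 7 = day 16.
After the design doc (finishes day 7), level scripting can start at day 7 and finishes at day 16.
Localization waits on level scripting (finishes day 16); balance pass (finishes day 16). The latest of these is day 16, which is the earliest localization can start.

16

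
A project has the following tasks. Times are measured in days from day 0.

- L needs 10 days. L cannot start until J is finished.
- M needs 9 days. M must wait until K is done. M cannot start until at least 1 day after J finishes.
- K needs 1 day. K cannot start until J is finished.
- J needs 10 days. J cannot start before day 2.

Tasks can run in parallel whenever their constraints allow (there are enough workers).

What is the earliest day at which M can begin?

J waits on its own release at day 2, so it starts at day 2 and finishes at 2 + 10 = day 12.
K waits on J (finishes day 12), so it starts at day 12 and finishes at 12 + 1 = day 13.
M waits on K (finishes day 13); J (finishes day 12, plus 1-day gap → day 13). The latest of these is day 13, which is the earliest M can start.

13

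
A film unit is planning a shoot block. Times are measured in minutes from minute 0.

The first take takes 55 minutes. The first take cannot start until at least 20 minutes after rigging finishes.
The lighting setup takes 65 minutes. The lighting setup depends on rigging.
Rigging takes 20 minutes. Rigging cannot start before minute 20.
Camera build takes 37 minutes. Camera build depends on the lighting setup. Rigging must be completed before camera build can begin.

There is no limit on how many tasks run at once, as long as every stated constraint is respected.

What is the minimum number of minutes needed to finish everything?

Rigging cannot begin until its own release at minute 20. It runs from minute 20 to 20 + 20 = minute 40.
The first take cannot begin until rigging (finishes minute 40, plus 20-minute gap → minute 60). It runs from minute 60 to 60 + 55 = minute 115.
The lighting setup waits on rigging (finishes minute 40), so it starts at minute 40 and finishes at 40 + 65 = minute 105.
For camera build: the lighting setup (finishes minute 105); rigging (finishes minute 40). Taking the maximum gives a start of minute 105, and it finishes at 105 + 37 = minute 142.
All tasks are finished once the last one completes. Finish times: Rigging at 40, The lighting setup at 105, Camera build at 142, The first take at 115. The latest is minute 142.

142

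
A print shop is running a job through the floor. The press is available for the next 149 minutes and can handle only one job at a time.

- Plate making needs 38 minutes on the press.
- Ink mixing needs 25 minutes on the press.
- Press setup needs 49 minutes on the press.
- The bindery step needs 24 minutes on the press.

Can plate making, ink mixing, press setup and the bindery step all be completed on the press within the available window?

Running back to back, the jobs need 38 + 25 + 49 + 24 = 136 minutes on the press.
Since 136 ≤ 149, they fit within the window.

Yes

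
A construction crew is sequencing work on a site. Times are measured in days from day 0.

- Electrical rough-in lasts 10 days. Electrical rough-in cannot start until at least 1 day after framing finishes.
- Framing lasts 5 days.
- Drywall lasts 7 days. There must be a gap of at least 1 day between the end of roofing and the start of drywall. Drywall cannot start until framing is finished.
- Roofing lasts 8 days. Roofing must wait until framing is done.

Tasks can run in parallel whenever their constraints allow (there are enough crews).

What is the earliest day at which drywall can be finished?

Nothing blocks framing, so it runs from day 0 to day 5.
Roofing waits on framing (finishes day 5), so it starts at day 5 and finishes at 5 + 8 = day 13.
Drywall cannot start until roofing (finishes day 13, plus 1-day gap → day 14); framing (finishes day 5). The controlling bound is day 14, so drywall finishes at 14 + 7 = day 21.

21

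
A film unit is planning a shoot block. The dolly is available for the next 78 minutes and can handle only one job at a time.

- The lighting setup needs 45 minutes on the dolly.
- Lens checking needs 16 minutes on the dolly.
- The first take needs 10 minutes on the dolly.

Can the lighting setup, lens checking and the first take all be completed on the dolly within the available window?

Yes

Running back to back, the jobs need 45 + 16 + 10 = 71 minutes on the dolly.
Since 71 ≤ 78, they fit within the window.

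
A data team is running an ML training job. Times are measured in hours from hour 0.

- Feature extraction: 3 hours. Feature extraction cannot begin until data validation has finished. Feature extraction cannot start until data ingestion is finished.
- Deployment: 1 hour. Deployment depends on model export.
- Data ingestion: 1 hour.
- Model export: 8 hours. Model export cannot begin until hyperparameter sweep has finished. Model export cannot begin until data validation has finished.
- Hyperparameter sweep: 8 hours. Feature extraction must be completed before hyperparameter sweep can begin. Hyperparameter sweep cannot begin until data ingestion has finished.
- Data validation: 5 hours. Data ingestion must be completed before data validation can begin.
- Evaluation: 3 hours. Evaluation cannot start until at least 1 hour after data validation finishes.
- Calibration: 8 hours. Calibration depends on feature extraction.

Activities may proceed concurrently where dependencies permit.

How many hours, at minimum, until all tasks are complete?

26

Nothing blocks data ingestion, so it runs from hour 0 to hour 1.
Data validation cannot begin until data ingestion (finishes hour 1). It runs from hour 1 to 1 + 5 = hour 6.
Evaluation cannot begin until data validation (finishes hour 6, plus 1-hour gap → hour 7). It runs from hour 7 to 7 + 3 = hour 10.
Feature extraction needs all of data validation (finishes hour 6); data ingestion (finishes hour 1). That puts its earliest start at hour 6; it finishes at 6 + 3 = hour 9.
After feature extraction (finishes hour 9), calibration can start at hour 9 and finishes at hour 17.
For hyperparameter sweep: feature extraction (finishes hour 9); data ingestion (finishes hour 1). Taking the maximum gives a start of hour 9, and it finishes at 9 + 8 = hour 17.
Model export cannot start until hyperparameter sweep (finishes hour 17); data validation (finishes hour 6). The controlling bound is hour 17, so model export finishes at 17 + 8 = hour 25.
After model export (finishes hour 25), deployment can start at hour 25 and finishes at hour 26.
All tasks are finished once the last one completes. Finish times: Data ingestion at 1, Data validation at 6, Feature extraction at 9, Hyperparameter sweep at 17, Evaluation at 10, Calibration at 17, Model export at 25, Deployment at 26. The latest is hour 26.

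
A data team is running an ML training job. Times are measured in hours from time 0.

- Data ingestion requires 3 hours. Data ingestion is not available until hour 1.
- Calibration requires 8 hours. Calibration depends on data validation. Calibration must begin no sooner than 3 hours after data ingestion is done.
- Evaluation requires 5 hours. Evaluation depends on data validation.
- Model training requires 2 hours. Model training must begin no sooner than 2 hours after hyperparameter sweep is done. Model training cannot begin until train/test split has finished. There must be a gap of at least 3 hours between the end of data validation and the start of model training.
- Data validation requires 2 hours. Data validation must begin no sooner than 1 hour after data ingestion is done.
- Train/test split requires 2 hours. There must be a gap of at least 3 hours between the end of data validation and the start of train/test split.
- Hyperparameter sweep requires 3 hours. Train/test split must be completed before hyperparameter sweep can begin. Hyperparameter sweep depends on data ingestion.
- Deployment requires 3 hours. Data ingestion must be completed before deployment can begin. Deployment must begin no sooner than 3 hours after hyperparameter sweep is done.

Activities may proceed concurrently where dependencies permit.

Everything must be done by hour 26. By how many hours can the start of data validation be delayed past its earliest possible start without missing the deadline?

5

Data ingestion waits on its own release at hour 1, so it starts at hour 1 and finishes at 1 + 3 = hour 4.
After data ingestion (finishes hour 4, plus 1-hour gap → hour 5), data validation can start at hour 5 and finishes at hour 7.

Working backward from the deadline:
Model training must finish by hour 26; it takes 2 hours, so it must start by 26 − 2 = hour 24.
Deployment has no dependents, so it just needs to finish by hour 26. Starting by 26 − 3 = hour 23 achieves that.
For hyperparameter sweep: model training (must start by hour 24, minus 2-hour gap → hour 22); deployment (must start by hour 23, minus 3-hour gap → hour 20). The most restrictive is hour 20; with a 3-hour duration, hyperparameter sweep must start by hour 17.
Train/test split has several dependents: hyperparameter sweep (must start by hour 17); model training (must start by hour 24). The earliest of those limits is hour 17, so train/test split must start by 17 − 2 = hour 15.
Evaluation has no dependents, so it just needs to finish by hour 26. Starting by 26 − 5 = hour 21 achieves that.
Calibration has no dependents, so it just needs to finish by hour 26. Starting by 26 − 8 = hour 18 achieves that.
For data validation: train/test split (must start by hour 15, minus 3-hour gap → hour 12); model training (must start by hour 24, minus 3-hour gap → hour 21); evaluation (must start by hour 21); calibration (must start by hour 18). The most restrictive is hour 12; with a 2-hour duration, data validation must start by hour 10.
So data validation can start as early as hour 5 and as late as hour 10, giving 10 − 5 = 5 hours of slack.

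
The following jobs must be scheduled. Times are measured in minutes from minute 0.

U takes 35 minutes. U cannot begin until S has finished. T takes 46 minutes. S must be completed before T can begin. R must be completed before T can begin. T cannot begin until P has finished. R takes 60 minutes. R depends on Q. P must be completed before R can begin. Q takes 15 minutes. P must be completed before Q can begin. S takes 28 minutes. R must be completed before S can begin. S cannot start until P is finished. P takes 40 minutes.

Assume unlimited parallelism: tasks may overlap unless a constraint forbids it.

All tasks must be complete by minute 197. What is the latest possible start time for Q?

To finish by minute 197, T (duration 46) must start no later than minute 151.
To finish by minute 197, U (duration 35) must start no later than minute 162.
S must finish in time for T (must start by minute 151); U (must start by minute 162). The tightest is minute 151, so S must start by 151 − 28 = minute 123.
For R: S (must start by minute 123); T (must start by minute 151). The most restrictive is minute 123; with a 60-minute duration, R must start by minute 63.
Q feeds into R (must start by minute 63); so Q must finish by minute 63 and therefore start by minute 48.

48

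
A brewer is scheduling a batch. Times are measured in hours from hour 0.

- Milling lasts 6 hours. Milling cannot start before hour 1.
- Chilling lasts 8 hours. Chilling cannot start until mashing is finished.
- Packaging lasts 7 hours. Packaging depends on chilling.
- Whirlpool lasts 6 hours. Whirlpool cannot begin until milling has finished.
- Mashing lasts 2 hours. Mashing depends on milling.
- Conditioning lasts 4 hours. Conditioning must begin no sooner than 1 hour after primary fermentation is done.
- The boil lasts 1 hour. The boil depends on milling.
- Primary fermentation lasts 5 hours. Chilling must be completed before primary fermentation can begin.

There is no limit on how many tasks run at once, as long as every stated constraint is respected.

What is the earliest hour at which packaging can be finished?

Milling waits on its own release at hour 1, so it starts at hour 1 and finishes at 1 + 6 = hour 7.
After milling (finishes hour 7), mashing can start at hour 7 and finishes at hour 9.
After mashing (finishes hour 9), chilling can start at hour 9 and finishes at hour 17.
After chilling (finishes hour 17), packaging can start at hour 17 and finishes at hour 24.

24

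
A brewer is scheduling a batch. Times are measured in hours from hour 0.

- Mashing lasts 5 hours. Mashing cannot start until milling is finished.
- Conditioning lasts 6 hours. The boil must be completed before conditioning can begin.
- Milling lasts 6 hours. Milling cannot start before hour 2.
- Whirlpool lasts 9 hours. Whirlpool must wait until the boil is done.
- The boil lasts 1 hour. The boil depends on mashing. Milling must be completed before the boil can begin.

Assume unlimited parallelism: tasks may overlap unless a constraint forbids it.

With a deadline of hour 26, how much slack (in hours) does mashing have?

3

Milling waits on its own release at hour 2, so it starts at hour 2 and finishes at 2 + 6 = hour 8.
Mashing waits on milling (finishes hour 8), so it starts at hour 8 and finishes at 8 + 5 = hour 13.

Working backward from the deadline:
Whirlpool must finish by hour 26; it takes 9 hours, so it must start by 26 − 9 = hour 17.
To finish by hour 26, conditioning (duration 6) must start no later than hour 20.
The boil has several dependents: whirlpool (must start by hour 17); conditioning (must start by hour 20). The earliest of those limits is hour 17, so the boil must start by 17 − 1 = hour 16.
Mashing feeds into the boil (must start by hour 16); so mashing must finish by hour 16 and therefore start by hour 11.
So mashing can start as early as hour 8 and as late as hour 11, giving 11 − 8 = 3 hours of slack.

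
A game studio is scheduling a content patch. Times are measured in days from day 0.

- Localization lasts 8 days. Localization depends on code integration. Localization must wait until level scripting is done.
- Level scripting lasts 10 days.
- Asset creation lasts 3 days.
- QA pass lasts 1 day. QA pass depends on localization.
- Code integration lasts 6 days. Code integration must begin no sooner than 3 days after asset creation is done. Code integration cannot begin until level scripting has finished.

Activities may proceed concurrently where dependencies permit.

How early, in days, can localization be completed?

24

Level scripting has no prerequisites, so it starts at day 0 and finishes at day 10.
Asset creation has no prerequisites, so it starts at day 0 and finishes at day 3.
For code integration: asset creation (finishes day 3, plus 3-day gap → day 6); level scripting (finishes day 10). Taking the maximum gives a start of day 10, and it finishes at 10 + 6 = day 16.
Localization has to wait for code integration (finishes day 16); level scripting (finishes day 10). The latest of these is day 16, so localization runs day 16 to 16 + 8 = day 24.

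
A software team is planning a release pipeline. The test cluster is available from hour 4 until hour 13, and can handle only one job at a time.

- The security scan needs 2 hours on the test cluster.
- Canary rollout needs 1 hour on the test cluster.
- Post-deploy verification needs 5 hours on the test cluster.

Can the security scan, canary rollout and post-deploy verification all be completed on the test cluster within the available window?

Yes

The test cluster window is 13 − 4 = 9 hours.
Running back to back, the jobs need 2 + 1 + 5 = 8 hours on the test cluster.
Since 8 ≤ 9, they fit within the window.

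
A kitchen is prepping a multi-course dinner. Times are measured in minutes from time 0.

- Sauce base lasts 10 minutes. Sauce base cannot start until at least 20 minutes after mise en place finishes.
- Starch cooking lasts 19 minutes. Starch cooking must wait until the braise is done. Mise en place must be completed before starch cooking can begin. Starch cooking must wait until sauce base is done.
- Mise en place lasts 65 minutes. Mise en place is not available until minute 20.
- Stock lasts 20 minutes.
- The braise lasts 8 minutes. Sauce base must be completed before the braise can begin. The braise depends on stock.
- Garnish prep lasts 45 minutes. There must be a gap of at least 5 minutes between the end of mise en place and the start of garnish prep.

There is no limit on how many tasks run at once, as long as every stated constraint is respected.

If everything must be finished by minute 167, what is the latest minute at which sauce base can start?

130

Starch cooking has no dependents, so it just needs to finish by minute 167. Starting by 167 − 19 = minute 148 achieves that.
The braise has to be done before starch cooking (must start by minute 148). That means finishing by minute 148, i.e. starting by 148 − 8 = minute 140.
Sauce base must finish in time for the braise (must start by minute 140); starch cooking (must start by minute 148). The tightest is minute 140, so sauce base must start by 140 − 10 = minute 130.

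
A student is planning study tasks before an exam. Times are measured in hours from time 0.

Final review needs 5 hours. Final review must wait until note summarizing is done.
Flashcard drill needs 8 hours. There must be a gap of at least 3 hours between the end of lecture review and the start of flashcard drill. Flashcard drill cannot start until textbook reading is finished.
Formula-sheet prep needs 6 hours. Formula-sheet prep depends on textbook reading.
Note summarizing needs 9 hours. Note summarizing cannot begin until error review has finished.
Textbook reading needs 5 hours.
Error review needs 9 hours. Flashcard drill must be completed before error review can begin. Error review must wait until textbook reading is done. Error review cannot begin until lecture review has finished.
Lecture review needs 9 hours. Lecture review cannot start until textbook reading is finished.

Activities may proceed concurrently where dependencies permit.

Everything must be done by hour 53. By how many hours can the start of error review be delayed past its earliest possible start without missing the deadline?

Textbook reading can start immediately at hour 0; it finishes at hour 5.
After textbook reading (finishes hour 5), lecture review can start at hour 5 and finishes at hour 14.
For flashcard drill: lecture review (finishes hour 14, plus 3-hour gap → hour 17); textbook reading (finishes hour 5). Taking the maximum gives a start of hour 17, and it finishes at 17 + 8 = hour 25.
Error review needs all of flashcard drill (finishes hour 25); textbook reading (finishes hour 5); lecture review (finishes hour 14). That puts its earliest start at hour 25; it finishes at 25 + 9 = hour 34.

Working backward from the deadline:
Final review has no dependents, so it just needs to finish by hour 53. Starting by 53 − 5 = hour 48 achieves that.
Since final review (must start by hour 48) depends on it, note summarizing must finish by hour 48. Backing off its 9-hour duration gives a latest start of hour 39.
Error review feeds into note summarizing (must start by hour 39); so error review must finish by hour 39 and therefore start by hour 30.
So error review can start as early as hour 25 and as late as hour 30, giving 30 − 25 = 5 hours of slack.

5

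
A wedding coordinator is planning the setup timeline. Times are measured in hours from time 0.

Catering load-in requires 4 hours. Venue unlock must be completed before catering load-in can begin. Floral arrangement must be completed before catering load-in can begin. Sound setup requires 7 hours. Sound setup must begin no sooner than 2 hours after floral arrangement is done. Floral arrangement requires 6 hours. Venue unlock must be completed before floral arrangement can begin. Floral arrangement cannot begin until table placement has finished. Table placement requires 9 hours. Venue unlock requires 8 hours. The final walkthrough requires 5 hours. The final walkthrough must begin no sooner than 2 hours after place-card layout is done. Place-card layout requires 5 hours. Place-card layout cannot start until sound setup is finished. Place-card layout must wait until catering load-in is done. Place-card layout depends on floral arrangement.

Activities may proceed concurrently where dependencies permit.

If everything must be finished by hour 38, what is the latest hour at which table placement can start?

Nothing follows the final walkthrough; the deadline of hour 38 is its only limit. It must start by 38 − 5 = hour 33.
Place-card layout has to be done before the final walkthrough (must start by hour 33, minus 2-hour gap → hour 31). That means finishing by hour 31, i.e. starting by 31 − 5 = hour 26.
Sound setup feeds into place-card layout (must start by hour 26); so sound setup must finish by hour 26 and therefore start by hour 19.
Since place-card layout (must start by hour 26) depends on it, catering load-in must finish by hour 26. Backing off its 4-hour duration gives a latest start of hour 22.
Floral arrangement must finish in time for sound setup (must start by hour 19, minus 2-hour gap → hour 17); catering load-in (must start by hour 22); place-card layout (must start by hour 26). The tightest is hour 17, so floral arrangement must start by 17 − 6 = hour 11.
Table placement must finish before floral arrangement (must start by hour 11). With a 9-hour duration, table placement must start by 11 − 9 = hour 2.

2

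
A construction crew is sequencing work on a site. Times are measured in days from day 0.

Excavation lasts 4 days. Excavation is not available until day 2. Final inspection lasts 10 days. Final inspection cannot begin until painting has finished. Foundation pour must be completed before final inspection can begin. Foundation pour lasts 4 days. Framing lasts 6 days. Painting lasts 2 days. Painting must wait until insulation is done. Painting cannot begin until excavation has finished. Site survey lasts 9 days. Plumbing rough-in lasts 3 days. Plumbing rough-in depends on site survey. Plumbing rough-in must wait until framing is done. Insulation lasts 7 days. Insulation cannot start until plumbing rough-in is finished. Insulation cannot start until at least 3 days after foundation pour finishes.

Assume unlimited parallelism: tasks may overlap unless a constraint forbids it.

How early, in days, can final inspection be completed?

31

Framing has no prerequisites, so it starts at day 0 and finishes at day 6.
Foundation pour has no prerequisites, so it starts at day 0 and finishes at day 4.
Excavation waits on its own release at day 2, so it starts at day 2 and finishes at 2 + 4 = day 6.
Site survey has no prerequisites, so it starts at day 0 and finishes at day 9.
Plumbing rough-in cannot start until site survey (finishes day 9); framing (finishes day 6). The controlling bound is day 9, so plumbing rough-in finishes at 9 + 3 = day 12.
Insulation has to wait for plumbing rough-in (finishes day 12); foundation pour (finishes day 4, plus 3-day gap → day 7). The latest of these is day 12, so insulation runs day 12 to 12 + 7 = day 19.
Painting cannot start until insulation (finishes day 19); excavation (finishes day 6). The controlling bound is day 19, so painting finishes at 19 + 2 = day 21.
For final inspection: painting (finishes day 21); foundation pour (finishes day 4). Taking the maximum gives a start of day 21, and it finishes at 21 + 10 = day 31.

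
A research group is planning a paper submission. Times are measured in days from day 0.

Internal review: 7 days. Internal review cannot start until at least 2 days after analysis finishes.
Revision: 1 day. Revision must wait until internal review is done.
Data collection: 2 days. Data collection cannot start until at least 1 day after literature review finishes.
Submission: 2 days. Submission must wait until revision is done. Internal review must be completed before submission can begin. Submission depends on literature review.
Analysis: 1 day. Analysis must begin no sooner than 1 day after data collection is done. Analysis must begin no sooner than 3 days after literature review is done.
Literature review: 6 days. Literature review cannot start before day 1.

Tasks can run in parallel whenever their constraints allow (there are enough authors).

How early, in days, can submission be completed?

Literature review cannot begin until its own release at day 1. It runs from day 1 to 1 + 6 = day 7.
After literature review (finishes day 7, plus 1-day gap → day 8), data collection can start at day 8 and finishes at day 10.
Analysis cannot start until data collection (finishes day 10, plus 1-day gap → day 11); literature review (finishes day 7, plus 3-day gap → day 10). The controlling bound is day 11, so analysis finishes at 11 + 1 = day 12.
Internal review waits on analysis (finishes day 12, plus 2-day gap → day 14), so it starts at day 14 and finishes at 14 + 7 = day 21.
Revision waits on internal review (finishes day 21), so it starts at day 21 and finishes at 21 + 1 = day 22.
For submission: revision (finishes day 22); internal review (finishes day 21); literature review (finishes day 7). Taking the maximum gives a start of day 22, and it finishes at 22 + 2 = day 24.

24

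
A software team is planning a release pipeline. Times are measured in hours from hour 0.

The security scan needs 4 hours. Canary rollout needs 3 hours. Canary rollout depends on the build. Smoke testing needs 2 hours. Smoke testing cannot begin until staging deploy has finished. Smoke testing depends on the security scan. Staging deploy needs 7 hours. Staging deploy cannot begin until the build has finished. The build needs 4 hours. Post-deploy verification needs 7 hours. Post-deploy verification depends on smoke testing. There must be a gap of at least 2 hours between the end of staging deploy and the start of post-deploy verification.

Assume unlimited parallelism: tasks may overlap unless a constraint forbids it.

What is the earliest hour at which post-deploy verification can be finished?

20

The security scan has no prerequisites, so it starts at hour 0 and finishes at hour 4.
The build has no prerequisites, so it starts at hour 0 and finishes at hour 4.
Staging deploy waits on the build (finishes hour 4), so it starts at hour 4 and finishes at 4 + 7 = hour 11.
Smoke testing cannot start until staging deploy (finishes hour 11); the security scan (finishes hour 4). The controlling bound is hour 11, so smoke testing finishes at 11 + 2 = hour 13.
Post-deploy verification needs all of smoke testing (finishes hour 13); staging deploy (finishes hour 11, plus 2-hour gap → hour 13). That puts its earliest start at hour 13; it finishes at 13 + 7 = hour 20.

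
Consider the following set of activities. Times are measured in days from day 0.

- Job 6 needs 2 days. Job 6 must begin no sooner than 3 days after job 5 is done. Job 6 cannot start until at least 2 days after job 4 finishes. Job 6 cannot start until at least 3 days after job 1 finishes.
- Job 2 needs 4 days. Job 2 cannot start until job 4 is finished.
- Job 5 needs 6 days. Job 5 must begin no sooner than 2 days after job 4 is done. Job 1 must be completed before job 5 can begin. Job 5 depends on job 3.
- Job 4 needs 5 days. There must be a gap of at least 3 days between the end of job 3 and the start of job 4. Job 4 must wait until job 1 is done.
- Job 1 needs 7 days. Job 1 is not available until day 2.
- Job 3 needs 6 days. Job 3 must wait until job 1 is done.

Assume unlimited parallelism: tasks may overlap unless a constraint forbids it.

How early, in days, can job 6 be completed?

36

Job 1 waits on its own release at day 2, so it starts at day 2 and finishes at 2 + 7 = day 9.
Job 3 waits on job 1 (finishes day 9), so it starts at day 9 and finishes at 9 + 6 = day 15.
Job 4 cannot start until job 3 (finishes day 15, plus 3-day gap → day 18); job 1 (finishes day 9). The controlling bound is day 18, so job 4 finishes at 18 + 5 = day 23.
For job 5: job 4 (finishes day 23, plus 2-day gap → day 25); job 1 (finishes day 9); job 3 (finishes day 15). Taking the maximum gives a start of day 25, and it finishes at 25 + 6 = day 31.
For job 6: job 5 (finishes day 31, plus 3-day gap → day 34); job 4 (finishes day 23, plus 2-day gap → day 25); job 1 (finishes day 9, plus 3-day gap → day 12). Taking the maximum gives a start of day 34, and it finishes at 34 + 2 = day 36.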